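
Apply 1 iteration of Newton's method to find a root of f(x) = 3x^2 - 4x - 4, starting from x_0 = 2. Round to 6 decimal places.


Newton's method: x_(n+1) = x_n - f(x_n)/f'(x_n)
f(x) = 3x^2 - 4x - 4
f'(x) = 6x - 4

Iteration 1:
  f(2.000000) = 0.000000
  f'(2.000000) = 8.000000
  x_1 = 2.000000 - (0.000000)/(8.000000) = 2.000000

x_1 = 2.000000


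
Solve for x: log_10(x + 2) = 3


Convert to exponential form: x + 2 = 10^3 = 1000
x = 1000 - 2 = 998
Check: log_10(998 + 2) = log_10(1000) = log_10(1000) = 3 ✓

x = 998


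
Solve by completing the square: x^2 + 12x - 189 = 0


Start: x^2 + 12x - 189 = 0
Move constant: x^2 + 12x = 189
Half of 12 is 6, squared is 36
Add 36 to both sides: x^2 + 12x + 36 = 225
(x + 6)^2 = 225
x + 6 = ±15
x = -6 + 15 = 9 or x = -6 - 15 = -21

x = -21, x = 9


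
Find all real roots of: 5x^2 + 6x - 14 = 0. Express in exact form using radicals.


Using the quadratic formula: x = (-b ± sqrt(b^2 - 4ac)) / (2a)
Here a = 5, b = 6, c = -14
Discriminant = b^2 - 4ac = 6^2 - 4(5)(-14) = 36 + 280 = 316
Since discriminant = 316 > 0, there are two real roots.
x = (-6 ± 2*sqrt(79)) / 10
Simplifying: x = (-3 ± sqrt(79)) / 5
Numerically: x ≈ 1.1776 or x ≈ -2.3776

x = (-3 + sqrt(79)) / 5 or x = (-3 - sqrt(79)) / 5


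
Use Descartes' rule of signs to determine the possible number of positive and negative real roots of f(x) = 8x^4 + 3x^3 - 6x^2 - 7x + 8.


Descartes' rule of signs:

For positive roots, count sign changes in f(x) = 8x^4 + 3x^3 - 6x^2 - 7x + 8:
Signs of coefficients: +, +, -, -, +
Number of sign changes: 2
Possible positive real roots: 2, 0

For negative roots, examine f(-x) = 8x^4 - 3x^3 - 6x^2 + 7x + 8:
Signs of coefficients: +, -, -, +, +
Number of sign changes: 2
Possible negative real roots: 2, 0

Positive roots: 2 or 0; Negative roots: 2 or 0


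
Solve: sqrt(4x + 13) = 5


Square both sides: 4x + 13 = 5^2 = 25
4x = 25 - 13 = 12
x = 3
Check: sqrt(4*3 + 13) = sqrt(25) = 5 ✓

x = 3


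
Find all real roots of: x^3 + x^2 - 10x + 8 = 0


Let p(x) = x^3 + x^2 - 10x + 8. By the rational root theorem (leading coefficient 1), any rational root is an integer divisor of 8: try ±1, ±2, ... in turn.
Test x = 1: value = 0 ✓, so (x - 1) is a factor.
Synthetic division by (x - 1): bring down 1; 1(1) + 1 = 2; 2(1) - 10 = -8; (-8)(1) + 8 = 0 → quotient x^2 + 2x - 8, remainder 0.
Solve the quadratic x^2 + 2x - 8 = 0: discriminant = 2^2 - 4(1)(-8) = 4 + 32 = 36.
sqrt(36) = 6, so x = (-2 ± 6)/2: x = 2 or x = -4.

x = -4, x = 1, x = 2


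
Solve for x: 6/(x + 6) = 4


Multiply both sides by (x + 6): 6 = 4(x + 6)
Distribute: 6 = 4x + 24
4x = 6 - 24 = -18
x = -9/2

x = -9/2


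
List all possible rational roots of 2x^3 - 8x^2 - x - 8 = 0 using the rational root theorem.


Rational root theorem: possible roots are ±p/q where:
  p divides the constant term (-8): p ∈ {1, 2, 4, 8}
  q divides the leading coefficient (2): q ∈ {1, 2}

All possible rational roots: -8, -4, -2, -1, -1/2, 1/2, 1, 2, 4, 8

-8, -4, -2, -1, -1/2, 1/2, 1, 2, 4, 8


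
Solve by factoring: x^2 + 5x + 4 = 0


We need two numbers that multiply to 4 and add to 5.
Those numbers are 1 and 4 (since 1 * 4 = 4 and 1 + 4 = 5).
So x^2 + 5x + 4 = (x + 1)(x + 4) = 0
Setting each factor to zero: x = -1 or x = -4

x = -4, x = -1


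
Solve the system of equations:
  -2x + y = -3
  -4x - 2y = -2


Using Cramer's rule:
Determinant D = (-2)(-2) - (-4)(1) = 4 + 4 = 8
Dx = (-3)(-2) - (-2)(1) = 6 + 2 = 8
Dy = (-2)(-2) - (-4)(-3) = 4 - 12 = -8
x = Dx/D = 8/8 = 1
y = Dy/D = -8/8 = -1

x = 1, y = -1


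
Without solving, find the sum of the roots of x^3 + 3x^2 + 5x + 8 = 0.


By Vieta's formulas for x^3 + bx^2 + cx + d = 0:
  r1 + r2 + r3 = -b/a = -3
  r1*r2 + r1*r3 + r2*r3 = c/a = 5
  r1*r2*r3 = -d/a = -8


Sum = -3


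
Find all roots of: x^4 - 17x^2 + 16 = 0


Let p(x) = x^4 - 17x^2 + 16. By the rational root theorem (leading coefficient 1), any rational root is an integer divisor of 16: try ±1, ±2, ... in turn.
Test x = 1: value = 0 ✓, so (x - 1) is a factor.
Synthetic division by (x - 1): bring down 1; 1(1) + 0 = 1; 1(1) - 17 = -16; (-16)(1) + 0 = -16; (-16)(1) + 16 = 0 → quotient x^3 + x^2 - 16x - 16, remainder 0.
Continue with the quotient x^3 + x^2 - 16x - 16 (candidates must divide 16; re-test x = 1 first in case it repeats).
Test x = 1: value = -30 ≠ 0.
Test x = -1: value = 0 ✓, so (x + 1) is a factor.
Synthetic division by (x + 1): bring down 1; 1(-1) + 1 = 0; 0(-1) - 16 = -16; (-16)(-1) - 16 = 0 → quotient x^2 - 16, remainder 0.
Solve the quadratic x^2 - 16 = 0: discriminant = 0^2 - 4(1)(-16) = 0 + 64 = 64.
sqrt(64) = 8, so x = (0 ± 8)/2: x = 4 or x = -4.
Collecting all roots found:

x = -4, x = -1, x = 1, x = 4


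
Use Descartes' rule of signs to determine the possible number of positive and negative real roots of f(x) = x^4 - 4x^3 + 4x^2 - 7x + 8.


Descartes' rule of signs:

For positive roots, count sign changes in f(x) = x^4 - 4x^3 + 4x^2 - 7x + 8:
Signs of coefficients: +, -, +, -, +
Number of sign changes: 4
Possible positive real roots: 4, 2, 0

For negative roots, examine f(-x) = x^4 + 4x^3 + 4x^2 + 7x + 8:
Signs of coefficients: +, +, +, +, +
Number of sign changes: 0
Possible negative real roots: 0

Positive roots: 4 or 2 or 0; Negative roots: 0


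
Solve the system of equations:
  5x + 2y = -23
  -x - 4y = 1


Using Cramer's rule:
Determinant D = (5)(-4) - (-1)(2) = -20 + 2 = -18
Dx = (-23)(-4) - (1)(2) = 92 - 2 = 90
Dy = (5)(1) - (-1)(-23) = 5 - 23 = -18
x = Dx/D = 90/-18 = -5
y = Dy/D = -18/-18 = 1

x = -5, y = 1


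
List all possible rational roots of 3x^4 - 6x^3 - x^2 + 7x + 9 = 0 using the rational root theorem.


Rational root theorem: possible roots are ±p/q where:
  p divides the constant term (9): p ∈ {1, 3, 9}
  q divides the leading coefficient (3): q ∈ {1, 3}

All possible rational roots: -9, -3, -1, -1/3, 1/3, 1, 3, 9

-9, -3, -1, -1/3, 1/3, 1, 3, 9


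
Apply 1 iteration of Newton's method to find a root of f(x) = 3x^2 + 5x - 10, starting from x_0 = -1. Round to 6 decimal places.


Newton's method: x_(n+1) = x_n - f(x_n)/f'(x_n)
f(x) = 3x^2 + 5x - 10
f'(x) = 6x + 5

Iteration 1:
  f(-1.000000) = -12.000000
  f'(-1.000000) = -1.000000
  x_1 = -1.000000 - (-12.000000)/(-1.000000) = -13.000000

x_1 = -13.000000


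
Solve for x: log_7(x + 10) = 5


Convert to exponential form: x + 10 = 7^5 = 16807
x = 16807 - 10 = 16797
Check: log_7(16797 + 10) = log_7(16807) = log_7(16807) = 5 ✓

x = 16797


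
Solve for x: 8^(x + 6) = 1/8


Express both sides with the same base.
1/8 = 8^(-1)
Since the bases match, equate exponents: x + 6 = -1
So x = -1 - (6) = -7

x = -7


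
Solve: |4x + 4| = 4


An absolute value equation |expr| = 4 gives two cases:
Case 1: 4x + 4 = 4
  4x = 0, so x = 0
Case 2: 4x + 4 = -4
  4x = -8, so x = -2

x = -2, x = 0


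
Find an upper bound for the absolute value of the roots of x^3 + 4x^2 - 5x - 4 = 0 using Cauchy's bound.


Cauchy's bound: all roots r satisfy |r| <= 1 + max(|a_i/a_n|) for i = 0,...,n-1
where a_n is the leading coefficient.

Coefficients: [1, 4, -5, -4]
Leading coefficient a_n = 1
Ratios |a_i/a_n|: 4, 5, 4
Maximum ratio: 5
Cauchy's bound: |r| <= 1 + 5 = 6

Upper bound = 6


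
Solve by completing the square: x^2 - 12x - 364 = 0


Start: x^2 - 12x - 364 = 0
Move constant: x^2 - 12x = 364
Half of -12 is -6, squared is 36
Add 36 to both sides: x^2 - 12x + 36 = 400
(x - 6)^2 = 400
x - 6 = ±20
x = 6 + 20 = 26 or x = 6 - 20 = -14

x = -14, x = 26


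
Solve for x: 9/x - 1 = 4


Subtract -1 from both sides: 9/x = 5
Multiply both sides by x: 9 = 5 * x
Divide by 5: x = 9/5

x = 9/5


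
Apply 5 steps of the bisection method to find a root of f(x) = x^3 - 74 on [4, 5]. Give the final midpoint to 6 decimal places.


f(x) = x^3 - 74
f(4) = -10 < 0
f(5) = 51 > 0

Step 1: midpoint = (4.000000 + 5.000000)/2 = 4.500000
  f(4.500000) = 17.125000
  f(mid) > 0, so root is in [4.000000, 4.500000]

Step 2: midpoint = (4.000000 + 4.500000)/2 = 4.250000
  f(4.250000) = 2.765625
  f(mid) > 0, so root is in [4.000000, 4.250000]

Step 3: midpoint = (4.000000 + 4.250000)/2 = 4.125000
  f(4.125000) = -3.810547
  f(mid) < 0, so root is in [4.125000, 4.250000]

Step 4: midpoint = (4.125000 + 4.250000)/2 = 4.187500
  f(4.187500) = -0.571533
  f(mid) < 0, so root is in [4.187500, 4.250000]

Step 5: midpoint = (4.187500 + 4.250000)/2 = 4.218750
  f(4.218750) = 1.084686
  f(mid) > 0, so root is in [4.187500, 4.218750]

midpoint = 4.218750


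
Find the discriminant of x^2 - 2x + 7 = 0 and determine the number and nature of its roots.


For ax^2 + bx + c = 0, discriminant D = b^2 - 4ac
Here a = 1, b = -2, c = 7
D = (-2)^2 - 4(1)(7) = 4 - 28 = -24

D = -24 < 0
The equation has no real roots (2 complex conjugate roots).

Discriminant = -24, no real roots (2 complex conjugate roots)


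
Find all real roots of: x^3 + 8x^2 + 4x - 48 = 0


Let p(x) = x^3 + 8x^2 + 4x - 48. By the rational root theorem (leading coefficient 1), any rational root is an integer divisor of 48: try ±1, ±2, ... in turn.
Test x = 1: value = -35 ≠ 0.
Test x = -1: value = -45 ≠ 0.
Test x = 2: value = 0 ✓, so (x - 2) is a factor.
Synthetic division by (x - 2): bring down 1; 1(2) + 8 = 10; 10(2) + 4 = 24; 24(2) - 48 = 0 → quotient x^2 + 10x + 24, remainder 0.
Solve the quadratic x^2 + 10x + 24 = 0: discriminant = 10^2 - 4(1)(24) = 100 - 96 = 4.
sqrt(4) = 2, so x = (-10 ± 2)/2: x = -4 or x = -6.

x = -6, x = -4, x = 2


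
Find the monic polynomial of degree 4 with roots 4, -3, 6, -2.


A monic polynomial with roots 4, -3, 6, -2 is:
p(x) = (x - 4)(x + 3)(x - 6)(x + 2)
After multiplying by (x - 4): x - 4
After multiplying by (x + 3): x^2 - x - 12
After multiplying by (x - 6): x^3 - 7x^2 - 6x + 72
After multiplying by (x + 2): x^4 - 5x^3 - 20x^2 + 60x + 144

x^4 - 5x^3 - 20x^2 + 60x + 144


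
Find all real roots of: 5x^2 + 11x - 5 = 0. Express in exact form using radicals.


Using the quadratic formula: x = (-b ± sqrt(b^2 - 4ac)) / (2a)
Here a = 5, b = 11, c = -5
Discriminant = b^2 - 4ac = 11^2 - 4(5)(-5) = 121 + 100 = 221
Since discriminant = 221 > 0, there are two real roots.
x = (-11 ± sqrt(221)) / 10
Numerically: x ≈ 0.3866 or x ≈ -2.5866

x = (-11 + sqrt(221)) / 10 or x = (-11 - sqrt(221)) / 10


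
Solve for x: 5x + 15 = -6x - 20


Starting with: 5x + 15 = -6x - 20
Move all x terms to left: (5 + 6)x = -20 - 15
Simplify: 11x = -35
Divide both sides by 11: x = -35/11

x = -35/11


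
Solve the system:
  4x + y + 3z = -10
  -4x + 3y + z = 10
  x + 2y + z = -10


Using Cramer's rule. Expand each determinant along the first row.
D  = 4*[3*1 - 1*2] - 1*[(-4)*1 - 1*1] + 3*[(-4)*2 - 3*1]
  = 4*(1) - 1*(-5) + 3*(-11) = -24
Dx = (-10)*[3*1 - 1*2] - 1*[10*1 - 1*(-10)] + 3*[10*2 - 3*(-10)]
  = (-10)*(1) - 1*(20) + 3*(50) = 120
Dy = 4*[10*1 - 1*(-10)] - (-10)*[(-4)*1 - 1*1] + 3*[(-4)*(-10) - 10*1]
  = 4*(20) - (-10)*(-5) + 3*(30) = 120
Dz = 4*[3*(-10) - 10*2] - 1*[(-4)*(-10) - 10*1] + (-10)*[(-4)*2 - 3*1]
  = 4*(-50) - 1*(30) + (-10)*(-11) = -120
x = Dx/D = 120/-24 = -5, y = Dy/D = 120/-24 = -5, z = Dz/D = -120/-24 = 5
Check eq1: (4)(-5) + (1)(-5) + (3)(5) = -10 = -10 ✓
Check eq2: (-4)(-5) + (3)(-5) + (1)(5) = 10 = 10 ✓
Check eq3: (1)(-5) + (2)(-5) + (1)(5) = -10 = -10 ✓

x = -5, y = -5, z = 5


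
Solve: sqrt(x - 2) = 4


Square both sides: x - 2 = 4^2 = 16
x = 16 + 2 = 18
x = 18
Check: sqrt(1*18 - 2) = sqrt(16) = 4 ✓

x = 18


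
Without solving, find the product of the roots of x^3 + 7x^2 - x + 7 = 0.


By Vieta's formulas for x^3 + bx^2 + cx + d = 0:
  r1 + r2 + r3 = -b/a = -7
  r1*r2 + r1*r3 + r2*r3 = c/a = -1
  r1*r2*r3 = -d/a = -7


Product = -7


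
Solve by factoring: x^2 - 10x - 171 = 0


We need two numbers that multiply to -171 and add to -10.
Those numbers are 9 and -19 (since 9 * (-19) = -171 and 9 + (-19) = -10).
So x^2 - 10x - 171 = (x + 9)(x - 19) = 0
Setting each factor to zero: x = -9 or x = 19

x = -9, x = 19


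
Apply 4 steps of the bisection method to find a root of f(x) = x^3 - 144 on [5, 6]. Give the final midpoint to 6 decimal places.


f(x) = x^3 - 144
f(5) = -19 < 0
f(6) = 72 > 0

Step 1: midpoint = (5.000000 + 6.000000)/2 = 5.500000
  f(5.500000) = 22.375000
  f(mid) > 0, so root is in [5.000000, 5.500000]

Step 2: midpoint = (5.000000 + 5.500000)/2 = 5.250000
  f(5.250000) = 0.703125
  f(mid) > 0, so root is in [5.000000, 5.250000]

Step 3: midpoint = (5.000000 + 5.250000)/2 = 5.125000
  f(5.125000) = -9.388672
  f(mid) < 0, so root is in [5.125000, 5.250000]

Step 4: midpoint = (5.125000 + 5.250000)/2 = 5.187500
  f(5.187500) = -4.403564
  f(mid) < 0, so root is in [5.187500, 5.250000]

midpoint = 5.187500


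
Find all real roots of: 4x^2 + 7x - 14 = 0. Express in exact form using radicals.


Using the quadratic formula: x = (-b ± sqrt(b^2 - 4ac)) / (2a)
Here a = 4, b = 7, c = -14
Discriminant = b^2 - 4ac = 7^2 - 4(4)(-14) = 49 + 224 = 273
Since discriminant = 273 > 0, there are two real roots.
x = (-7 ± sqrt(273)) / 8
Numerically: x ≈ 1.1903 or x ≈ -2.9403

x = (-7 + sqrt(273)) / 8 or x = (-7 - sqrt(273)) / 8


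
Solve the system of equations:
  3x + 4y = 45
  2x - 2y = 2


Using Cramer's rule:
Determinant D = (3)(-2) - (2)(4) = -6 - 8 = -14
Dx = (45)(-2) - (2)(4) = -90 - 8 = -98
Dy = (3)(2) - (2)(45) = 6 - 90 = -84
x = Dx/D = -98/-14 = 7
y = Dy/D = -84/-14 = 6

x = 7, y = 6


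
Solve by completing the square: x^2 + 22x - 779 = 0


Start: x^2 + 22x - 779 = 0
Move constant: x^2 + 22x = 779
Half of 22 is 11, squared is 121
Add 121 to both sides: x^2 + 22x + 121 = 900
(x + 11)^2 = 900
x + 11 = ±30
x = -11 + 30 = 19 or x = -11 - 30 = -41

x = -41, x = 19


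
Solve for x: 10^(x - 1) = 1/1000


Express both sides with the same base.
1/1000 = 10^(-3)
Since the bases match, equate exponents: x - 1 = -3
So x = -3 - (-1) = -2

x = -2


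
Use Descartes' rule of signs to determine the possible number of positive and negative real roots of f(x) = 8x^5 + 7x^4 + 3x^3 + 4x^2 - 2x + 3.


Descartes' rule of signs:

For positive roots, count sign changes in f(x) = 8x^5 + 7x^4 + 3x^3 + 4x^2 - 2x + 3:
Signs of coefficients: +, +, +, +, -, +
Number of sign changes: 2
Possible positive real roots: 2, 0

For negative roots, examine f(-x) = -8x^5 + 7x^4 - 3x^3 + 4x^2 + 2x + 3:
Signs of coefficients: -, +, -, +, +, +
Number of sign changes: 3
Possible negative real roots: 3, 1

Positive roots: 2 or 0; Negative roots: 3 or 1


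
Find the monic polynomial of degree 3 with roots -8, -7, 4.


A monic polynomial with roots -8, -7, 4 is:
p(x) = (x + 8)(x + 7)(x - 4)
After multiplying by (x + 8): x + 8
After multiplying by (x + 7): x^2 + 15x + 56
After multiplying by (x - 4): x^3 + 11x^2 - 4x - 224

x^3 + 11x^2 - 4x - 224


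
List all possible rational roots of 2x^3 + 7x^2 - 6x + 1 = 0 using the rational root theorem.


Rational root theorem: possible roots are ±p/q where:
  p divides the constant term (1): p ∈ {1}
  q divides the leading coefficient (2): q ∈ {1, 2}

All possible rational roots: -1, -1/2, 1/2, 1

-1, -1/2, 1/2, 1


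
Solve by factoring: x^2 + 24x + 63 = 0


We need two numbers that multiply to 63 and add to 24.
Those numbers are 21 and 3 (since 21 * 3 = 63 and 21 + 3 = 24).
So x^2 + 24x + 63 = (x + 21)(x + 3) = 0
Setting each factor to zero: x = -21 or x = -3

x = -21, x = -3


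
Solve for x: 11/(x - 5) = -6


Multiply both sides by (x - 5): 11 = -6(x - 5)
Distribute: 11 = -6x + 30
-6x = 11 - 30 = -19
x = 19/6

x = 19/6


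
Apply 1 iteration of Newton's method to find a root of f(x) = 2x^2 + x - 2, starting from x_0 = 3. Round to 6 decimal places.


Newton's method: x_(n+1) = x_n - f(x_n)/f'(x_n)
f(x) = 2x^2 + x - 2
f'(x) = 4x + 1

Iteration 1:
  f(3.000000) = 19.000000
  f'(3.000000) = 13.000000
  x_1 = 3.000000 - (19.000000)/(13.000000) = 1.538462

x_1 = 1.538462


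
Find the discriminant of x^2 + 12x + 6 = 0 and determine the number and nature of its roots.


For ax^2 + bx + c = 0, discriminant D = b^2 - 4ac
Here a = 1, b = 12, c = 6
D = (12)^2 - 4(1)(6) = 144 - 24 = 120

D = 120 > 0 but not a perfect square
The equation has 2 distinct real irrational roots.

Discriminant = 120, 2 distinct real irrational roots


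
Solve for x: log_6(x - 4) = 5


Convert to exponential form: x - 4 = 6^5 = 7776
x = 7776 + 4 = 7780
Check: log_6(7780 - 4) = log_6(7776) = log_6(7776) = 5 ✓

x = 7780


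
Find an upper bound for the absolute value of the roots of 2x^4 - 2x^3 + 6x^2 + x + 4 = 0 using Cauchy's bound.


Cauchy's bound: all roots r satisfy |r| <= 1 + max(|a_i/a_n|) for i = 0,...,n-1
where a_n is the leading coefficient.

Coefficients: [2, -2, 6, 1, 4]
Leading coefficient a_n = 2
Ratios |a_i/a_n|: 1, 3, 1/2, 2
Maximum ratio: 3
Cauchy's bound: |r| <= 1 + 3 = 4

Upper bound = 4


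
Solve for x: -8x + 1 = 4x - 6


Starting with: -8x + 1 = 4x - 6
Move all x terms to left: (-8 - 4)x = -6 - 1
Simplify: -12x = -7
Divide both sides by -12: x = 7/12

x = 7/12


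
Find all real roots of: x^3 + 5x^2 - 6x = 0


The constant term is 0, so x = 0 is a root. Factor out x:
  x(x^2 + 5x - 6) = 0
Solve the quadratic x^2 + 5x - 6 = 0: discriminant = 5^2 - 4(1)(-6) = 25 + 24 = 49.
sqrt(49) = 7, so x = (-5 ± 7)/2: x = 1 or x = -6.

x = -6, x = 0, x = 1


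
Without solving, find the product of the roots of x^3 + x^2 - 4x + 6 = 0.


By Vieta's formulas for x^3 + bx^2 + cx + d = 0:
  r1 + r2 + r3 = -b/a = -1
  r1*r2 + r1*r3 + r2*r3 = c/a = -4
  r1*r2*r3 = -d/a = -6


Product = -6


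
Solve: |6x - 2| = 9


An absolute value equation |expr| = 9 gives two cases:
Case 1: 6x - 2 = 9
  6x = 11, so x = 11/6
Case 2: 6x - 2 = -9
  6x = -7, so x = -7/6

x = -7/6, x = 11/6


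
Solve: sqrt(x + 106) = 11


Square both sides: x + 106 = 11^2 = 121
x = 121 - 106 = 15
x = 15
Check: sqrt(1*15 + 106) = sqrt(121) = 11 ✓

x = 15


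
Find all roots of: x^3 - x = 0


The constant term is 0, so x = 0 is a root. Factor out x:
  x^2 - 1 = 0
Solve the quadratic x^2 - 1 = 0: discriminant = 0^2 - 4(1)(-1) = 0 + 4 = 4.
sqrt(4) = 2, so x = (0 ± 2)/2: x = 1 or x = -1.
Collecting all roots found:

x = -1, x = 0, x = 1


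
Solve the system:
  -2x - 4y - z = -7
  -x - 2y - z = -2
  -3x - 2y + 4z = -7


Using Cramer's rule. Expand each determinant along the first row.
D  = (-2)*[(-2)*4 - (-1)*(-2)] - (-4)*[(-1)*4 - (-1)*(-3)] + (-1)*[(-1)*(-2) - (-2)*(-3)]
  = (-2)*(-10) - (-4)*(-7) + (-1)*(-4) = -4
Dx = (-7)*[(-2)*4 - (-1)*(-2)] - (-4)*[(-2)*4 - (-1)*(-7)] + (-1)*[(-2)*(-2) - (-2)*(-7)]
  = (-7)*(-10) - (-4)*(-15) + (-1)*(-10) = 20
Dy = (-2)*[(-2)*4 - (-1)*(-7)] - (-7)*[(-1)*4 - (-1)*(-3)] + (-1)*[(-1)*(-7) - (-2)*(-3)]
  = (-2)*(-15) - (-7)*(-7) + (-1)*(1) = -20
Dz = (-2)*[(-2)*(-7) - (-2)*(-2)] - (-4)*[(-1)*(-7) - (-2)*(-3)] + (-7)*[(-1)*(-2) - (-2)*(-3)]
  = (-2)*(10) - (-4)*(1) + (-7)*(-4) = 12
x = Dx/D = 20/-4 = -5, y = Dy/D = -20/-4 = 5, z = Dz/D = 12/-4 = -3
Check eq1: (-2)(-5) + (-4)(5) + (-1)(-3) = -7 = -7 ✓
Check eq2: (-1)(-5) + (-2)(5) + (-1)(-3) = -2 = -2 ✓
Check eq3: (-3)(-5) + (-2)(5) + (4)(-3) = -7 = -7 ✓

x = -5, y = 5, z = -3


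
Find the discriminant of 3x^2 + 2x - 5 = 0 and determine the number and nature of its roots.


For ax^2 + bx + c = 0, discriminant D = b^2 - 4ac
Here a = 3, b = 2, c = -5
D = (2)^2 - 4(3)(-5) = 4 + 60 = 64

D = 64 > 0 and is a perfect square (sqrt = 8)
The equation has 2 distinct real rational roots.

Discriminant = 64, 2 distinct real rational roots


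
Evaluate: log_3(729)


We need the exponent such that 3^? = 729
3^6 = 729
Therefore log_3(729) = 6

6


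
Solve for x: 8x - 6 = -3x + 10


Starting with: 8x - 6 = -3x + 10
Move all x terms to left: (8 + 3)x = 10 + 6
Simplify: 11x = 16
Divide both sides by 11: x = 16/11

x = 16/11


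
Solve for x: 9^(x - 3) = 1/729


Express both sides with the same base.
1/729 = 9^(-3)
Since the bases match, equate exponents: x - 3 = -3
So x = -3 - (-3) = 0

x = 0


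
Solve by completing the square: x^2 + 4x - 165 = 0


Start: x^2 + 4x - 165 = 0
Move constant: x^2 + 4x = 165
Half of 4 is 2, squared is 4
Add 4 to both sides: x^2 + 4x + 4 = 169
(x + 2)^2 = 169
x + 2 = ±13
x = -2 + 13 = 11 or x = -2 - 13 = -15

x = -15, x = 11


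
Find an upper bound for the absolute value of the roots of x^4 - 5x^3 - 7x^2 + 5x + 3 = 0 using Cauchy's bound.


Cauchy's bound: all roots r satisfy |r| <= 1 + max(|a_i/a_n|) for i = 0,...,n-1
where a_n is the leading coefficient.

Coefficients: [1, -5, -7, 5, 3]
Leading coefficient a_n = 1
Ratios |a_i/a_n|: 5, 7, 5, 3
Maximum ratio: 7
Cauchy's bound: |r| <= 1 + 7 = 8

Upper bound = 8


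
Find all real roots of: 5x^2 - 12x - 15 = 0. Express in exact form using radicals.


Using the quadratic formula: x = (-b ± sqrt(b^2 - 4ac)) / (2a)
Here a = 5, b = -12, c = -15
Discriminant = b^2 - 4ac = (-12)^2 - 4(5)(-15) = 144 + 300 = 444
Since discriminant = 444 > 0, there are two real roots.
x = (12 ± 2*sqrt(111)) / 10
Simplifying: x = (6 ± sqrt(111)) / 5
Numerically: x ≈ 3.3071 or x ≈ -0.9071

x = (6 + sqrt(111)) / 5 or x = (6 - sqrt(111)) / 5


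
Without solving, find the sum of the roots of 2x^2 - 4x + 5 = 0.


By Vieta's formulas for ax^2 + bx + c = 0:
  Sum of roots = -b/a
  Product of roots = c/a

Here a = 2, b = -4, c = 5
Sum = -(-4)/2 = 2
Product = 5/2 = 5/2

Sum = 2


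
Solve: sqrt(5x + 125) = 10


Square both sides: 5x + 125 = 10^2 = 100
5x = 100 - 125 = -25
x = -5
Check: sqrt(5*(-5) + 125) = sqrt(100) = 10 ✓

x = -5


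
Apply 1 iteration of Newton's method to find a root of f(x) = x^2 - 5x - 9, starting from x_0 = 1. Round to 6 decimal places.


Newton's method: x_(n+1) = x_n - f(x_n)/f'(x_n)
f(x) = x^2 - 5x - 9
f'(x) = 2x - 5

Iteration 1:
  f(1.000000) = -13.000000
  f'(1.000000) = -3.000000
  x_1 = 1.000000 - (-13.000000)/(-3.000000) = -3.333333

x_1 = -3.333333


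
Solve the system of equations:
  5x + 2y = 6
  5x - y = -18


Using Cramer's rule:
Determinant D = (5)(-1) - (5)(2) = -5 - 10 = -15
Dx = (6)(-1) - (-18)(2) = -6 + 36 = 30
Dy = (5)(-18) - (5)(6) = -90 - 30 = -120
x = Dx/D = 30/-15 = -2
y = Dy/D = -120/-15 = 8

x = -2, y = 8


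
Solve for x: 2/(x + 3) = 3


Multiply both sides by (x + 3): 2 = 3(x + 3)
Distribute: 2 = 3x + 9
3x = 2 - 9 = -7
x = -7/3

x = -7/3


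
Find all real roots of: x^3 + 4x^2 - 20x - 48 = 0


Let p(x) = x^3 + 4x^2 - 20x - 48. By the rational root theorem (leading coefficient 1), any rational root is an integer divisor of 48: try ±1, ±2, ... in turn.
Test x = 1: value = -63 ≠ 0.
Test x = -1: value = -25 ≠ 0.
Test x = 2: value = -64 ≠ 0.
Test x = -2: value = 0 ✓, so (x + 2) is a factor.
Synthetic division by (x + 2): bring down 1; 1(-2) + 4 = 2; 2(-2) - 20 = -24; (-24)(-2) - 48 = 0 → quotient x^2 + 2x - 24, remainder 0.
Solve the quadratic x^2 + 2x - 24 = 0: discriminant = 2^2 - 4(1)(-24) = 4 + 96 = 100.
sqrt(100) = 10, so x = (-2 ± 10)/2: x = 4 or x = -6.

x = -6, x = -2, x = 4


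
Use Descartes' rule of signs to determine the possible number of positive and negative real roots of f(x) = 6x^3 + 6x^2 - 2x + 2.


Descartes' rule of signs:

For positive roots, count sign changes in f(x) = 6x^3 + 6x^2 - 2x + 2:
Signs of coefficients: +, +, -, +
Number of sign changes: 2
Possible positive real roots: 2, 0

For negative roots, examine f(-x) = -6x^3 + 6x^2 + 2x + 2:
Signs of coefficients: -, +, +, +
Number of sign changes: 1
Possible negative real roots: 1

Positive roots: 2 or 0; Negative roots: 1


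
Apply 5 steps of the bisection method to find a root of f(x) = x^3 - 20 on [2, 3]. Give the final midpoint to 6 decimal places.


f(x) = x^3 - 20
f(2) = -12 < 0
f(3) = 7 > 0

Step 1: midpoint = (2.000000 + 3.000000)/2 = 2.500000
  f(2.500000) = -4.375000
  f(mid) < 0, so root is in [2.500000, 3.000000]

Step 2: midpoint = (2.500000 + 3.000000)/2 = 2.750000
  f(2.750000) = 0.796875
  f(mid) > 0, so root is in [2.500000, 2.750000]

Step 3: midpoint = (2.500000 + 2.750000)/2 = 2.625000
  f(2.625000) = -1.912109
  f(mid) < 0, so root is in [2.625000, 2.750000]

Step 4: midpoint = (2.625000 + 2.750000)/2 = 2.687500
  f(2.687500) = -0.589111
  f(mid) < 0, so root is in [2.687500, 2.750000]

Step 5: midpoint = (2.687500 + 2.750000)/2 = 2.718750
  f(2.718750) = 0.095917
  f(mid) > 0, so root is in [2.687500, 2.718750]

midpoint = 2.718750


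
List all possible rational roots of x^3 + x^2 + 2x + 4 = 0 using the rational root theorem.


Rational root theorem: possible roots are ±p/q where:
  p divides the constant term (4): p ∈ {1, 2, 4}
  q divides the leading coefficient (1): q ∈ {1}

All possible rational roots: -4, -2, -1, 1, 2, 4

-4, -2, -1, 1, 2, 4


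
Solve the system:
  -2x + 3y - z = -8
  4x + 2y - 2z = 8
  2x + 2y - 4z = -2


Using Cramer's rule. Expand each determinant along the first row.
D  = (-2)*[2*(-4) - (-2)*2] - 3*[4*(-4) - (-2)*2] + (-1)*[4*2 - 2*2]
  = (-2)*(-4) - 3*(-12) + (-1)*(4) = 40
Dx = (-8)*[2*(-4) - (-2)*2] - 3*[8*(-4) - (-2)*(-2)] + (-1)*[8*2 - 2*(-2)]
  = (-8)*(-4) - 3*(-36) + (-1)*(20) = 120
Dy = (-2)*[8*(-4) - (-2)*(-2)] - (-8)*[4*(-4) - (-2)*2] + (-1)*[4*(-2) - 8*2]
  = (-2)*(-36) - (-8)*(-12) + (-1)*(-24) = 0
Dz = (-2)*[2*(-2) - 8*2] - 3*[4*(-2) - 8*2] + (-8)*[4*2 - 2*2]
  = (-2)*(-20) - 3*(-24) + (-8)*(4) = 80
x = Dx/D = 120/40 = 3, y = Dy/D = 0/40 = 0, z = Dz/D = 80/40 = 2
Check eq1: (-2)(3) + (3)(0) + (-1)(2) = -8 = -8 ✓
Check eq2: (4)(3) + (2)(0) + (-2)(2) = 8 = 8 ✓
Check eq3: (2)(3) + (2)(0) + (-4)(2) = -2 = -2 ✓

x = 3, y = 0, z = 2


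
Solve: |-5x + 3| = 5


An absolute value equation |expr| = 5 gives two cases:
Case 1: -5x + 3 = 5
  -5x = 2, so x = -2/5
Case 2: -5x + 3 = -5
  -5x = -8, so x = 8/5

x = -2/5, x = 8/5


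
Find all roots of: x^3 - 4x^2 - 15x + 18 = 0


Let p(x) = x^3 - 4x^2 - 15x + 18. By the rational root theorem (leading coefficient 1), any rational root is an integer divisor of 18: try ±1, ±2, ... in turn.
Test x = 1: value = 0 ✓, so (x - 1) is a factor.
Synthetic division by (x - 1): bring down 1; 1(1) - 4 = -3; (-3)(1) - 15 = -18; (-18)(1) + 18 = 0 → quotient x^2 - 3x - 18, remainder 0.
Solve the quadratic x^2 - 3x - 18 = 0: discriminant = (-3)^2 - 4(1)(-18) = 9 + 72 = 81.
sqrt(81) = 9, so x = (3 ± 9)/2: x = 6 or x = -3.
Collecting all roots found:

x = -3, x = 1, x = 6


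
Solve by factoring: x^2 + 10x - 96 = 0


We need two numbers that multiply to -96 and add to 10.
Those numbers are -6 and 16 (since (-6) * 16 = -96 and (-6) + 16 = 10).
So x^2 + 10x - 96 = (x - 6)(x + 16) = 0
Setting each factor to zero: x = 6 or x = -16

x = -16, x = 6


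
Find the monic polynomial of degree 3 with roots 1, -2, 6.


A monic polynomial with roots 1, -2, 6 is:
p(x) = (x - 1)(x + 2)(x - 6)
After multiplying by (x - 1): x - 1
After multiplying by (x + 2): x^2 + x - 2
After multiplying by (x - 6): x^3 - 5x^2 - 8x + 12

x^3 - 5x^2 - 8x + 12


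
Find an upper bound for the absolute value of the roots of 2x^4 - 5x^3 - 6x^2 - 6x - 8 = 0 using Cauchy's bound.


Cauchy's bound: all roots r satisfy |r| <= 1 + max(|a_i/a_n|) for i = 0,...,n-1
where a_n is the leading coefficient.

Coefficients: [2, -5, -6, -6, -8]
Leading coefficient a_n = 2
Ratios |a_i/a_n|: 5/2, 3, 3, 4
Maximum ratio: 4
Cauchy's bound: |r| <= 1 + 4 = 5

Upper bound = 5


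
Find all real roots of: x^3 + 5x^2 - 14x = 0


The constant term is 0, so x = 0 is a root. Factor out x:
  x(x^2 + 5x - 14) = 0
Solve the quadratic x^2 + 5x - 14 = 0: discriminant = 5^2 - 4(1)(-14) = 25 + 56 = 81.
sqrt(81) = 9, so x = (-5 ± 9)/2: x = 2 or x = -7.

x = -7, x = 0, x = 2


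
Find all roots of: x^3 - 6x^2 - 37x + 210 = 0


Let p(x) = x^3 - 6x^2 - 37x + 210. By the rational root theorem (leading coefficient 1), any rational root is an integer divisor of 210: try ±1, ±2, ... in turn.
Test x = 1: value = 168 ≠ 0.
Test x = -1: value = 240 ≠ 0.
Test x = 2: value = 120 ≠ 0.
Test x = -2: value = 252 ≠ 0.
Test x = 3: value = 72 ≠ 0.
Test x = -3: value = 240 ≠ 0.
Test x = 5: value = 0 ✓, so (x - 5) is a factor.
Synthetic division by (x - 5): bring down 1; 1(5) - 6 = -1; (-1)(5) - 37 = -42; (-42)(5) + 210 = 0 → quotient x^2 - x - 42, remainder 0.
Solve the quadratic x^2 - x - 42 = 0: discriminant = (-1)^2 - 4(1)(-42) = 1 + 168 = 169.
sqrt(169) = 13, so x = (1 ± 13)/2: x = 7 or x = -6.
Collecting all roots found:

x = -6, x = 5, x = 7


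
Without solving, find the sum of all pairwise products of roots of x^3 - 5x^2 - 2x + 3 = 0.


By Vieta's formulas for x^3 + bx^2 + cx + d = 0:
  r1 + r2 + r3 = -b/a = 5
  r1*r2 + r1*r3 + r2*r3 = c/a = -2
  r1*r2*r3 = -d/a = -3


Sum of pairwise products = -2


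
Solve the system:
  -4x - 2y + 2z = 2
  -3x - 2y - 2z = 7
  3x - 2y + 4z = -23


Using Cramer's rule. Expand each determinant along the first row.
D  = (-4)*[(-2)*4 - (-2)*(-2)] - (-2)*[(-3)*4 - (-2)*3] + 2*[(-3)*(-2) - (-2)*3]
  = (-4)*(-12) - (-2)*(-6) + 2*(12) = 60
Dx = 2*[(-2)*4 - (-2)*(-2)] - (-2)*[7*4 - (-2)*(-23)] + 2*[7*(-2) - (-2)*(-23)]
  = 2*(-12) - (-2)*(-18) + 2*(-60) = -180
Dy = (-4)*[7*4 - (-2)*(-23)] - 2*[(-3)*4 - (-2)*3] + 2*[(-3)*(-23) - 7*3]
  = (-4)*(-18) - 2*(-6) + 2*(48) = 180
Dz = (-4)*[(-2)*(-23) - 7*(-2)] - (-2)*[(-3)*(-23) - 7*3] + 2*[(-3)*(-2) - (-2)*3]
  = (-4)*(60) - (-2)*(48) + 2*(12) = -120
x = Dx/D = -180/60 = -3, y = Dy/D = 180/60 = 3, z = Dz/D = -120/60 = -2
Check eq1: (-4)(-3) + (-2)(3) + (2)(-2) = 2 = 2 ✓
Check eq2: (-3)(-3) + (-2)(3) + (-2)(-2) = 7 = 7 ✓
Check eq3: (3)(-3) + (-2)(3) + (4)(-2) = -23 = -23 ✓

x = -3, y = 3, z = -2


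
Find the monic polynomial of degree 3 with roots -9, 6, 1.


A monic polynomial with roots -9, 6, 1 is:
p(x) = (x + 9)(x - 6)(x - 1)
After multiplying by (x + 9): x + 9
After multiplying by (x - 6): x^2 + 3x - 54
After multiplying by (x - 1): x^3 + 2x^2 - 57x + 54

x^3 + 2x^2 - 57x + 54


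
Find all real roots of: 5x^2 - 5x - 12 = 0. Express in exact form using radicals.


Using the quadratic formula: x = (-b ± sqrt(b^2 - 4ac)) / (2a)
Here a = 5, b = -5, c = -12
Discriminant = b^2 - 4ac = (-5)^2 - 4(5)(-12) = 25 + 240 = 265
Since discriminant = 265 > 0, there are two real roots.
x = (5 ± sqrt(265)) / 10
Numerically: x ≈ 2.1279 or x ≈ -1.1279

x = (5 + sqrt(265)) / 10 or x = (5 - sqrt(265)) / 10


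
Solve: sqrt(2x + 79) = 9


Square both sides: 2x + 79 = 9^2 = 81
2x = 81 - 79 = 2
x = 1
Check: sqrt(2*1 + 79) = sqrt(81) = 9 ✓

x = 1


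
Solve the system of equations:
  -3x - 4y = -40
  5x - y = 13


Using Cramer's rule:
Determinant D = (-3)(-1) - (5)(-4) = 3 + 20 = 23
Dx = (-40)(-1) - (13)(-4) = 40 + 52 = 92
Dy = (-3)(13) - (5)(-40) = -39 + 200 = 161
x = Dx/D = 92/23 = 4
y = Dy/D = 161/23 = 7

x = 4, y = 7


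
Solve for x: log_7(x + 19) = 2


Convert to exponential form: x + 19 = 7^2 = 49
x = 49 - 19 = 30
Check: log_7(30 + 19) = log_7(49) = log_7(49) = 2 ✓

x = 30


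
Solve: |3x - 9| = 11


An absolute value equation |expr| = 11 gives two cases:
Case 1: 3x - 9 = 11
  3x = 20, so x = 20/3
Case 2: 3x - 9 = -11
  3x = -2, so x = -2/3

x = -2/3, x = 20/3


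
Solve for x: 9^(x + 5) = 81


Express both sides with the same base.
81 = 9^2
Since the bases match, equate exponents: x + 5 = 2
So x = 2 - (5) = -3

x = -3


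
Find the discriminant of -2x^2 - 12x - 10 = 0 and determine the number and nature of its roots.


For ax^2 + bx + c = 0, discriminant D = b^2 - 4ac
Here a = -2, b = -12, c = -10
D = (-12)^2 - 4(-2)(-10) = 144 - 80 = 64

D = 64 > 0 and is a perfect square (sqrt = 8)
The equation has 2 distinct real rational roots.

Discriminant = 64, 2 distinct real rational roots


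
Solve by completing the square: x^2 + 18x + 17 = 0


Start: x^2 + 18x + 17 = 0
Move constant: x^2 + 18x = -17
Half of 18 is 9, squared is 81
Add 81 to both sides: x^2 + 18x + 81 = 64
(x + 9)^2 = 64
x + 9 = ±8
x = -9 + 8 = -1 or x = -9 - 8 = -17

x = -17, x = -1


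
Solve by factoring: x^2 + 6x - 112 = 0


We need two numbers that multiply to -112 and add to 6.
Those numbers are -8 and 14 (since (-8) * 14 = -112 and (-8) + 14 = 6).
So x^2 + 6x - 112 = (x - 8)(x + 14) = 0
Setting each factor to zero: x = 8 or x = -14

x = -14, x = 8


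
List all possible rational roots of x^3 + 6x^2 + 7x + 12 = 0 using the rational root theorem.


Rational root theorem: possible roots are ±p/q where:
  p divides the constant term (12): p ∈ {1, 2, 3, 4, 6, 12}
  q divides the leading coefficient (1): q ∈ {1}

All possible rational roots: -12, -6, -4, -3, -2, -1, 1, 2, 3, 4, 6, 12

-12, -6, -4, -3, -2, -1, 1, 2, 3, 4, 6, 12


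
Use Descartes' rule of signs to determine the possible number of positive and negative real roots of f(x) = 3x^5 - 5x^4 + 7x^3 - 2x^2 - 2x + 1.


Descartes' rule of signs:

For positive roots, count sign changes in f(x) = 3x^5 - 5x^4 + 7x^3 - 2x^2 - 2x + 1:
Signs of coefficients: +, -, +, -, -, +
Number of sign changes: 4
Possible positive real roots: 4, 2, 0

For negative roots, examine f(-x) = -3x^5 - 5x^4 - 7x^3 - 2x^2 + 2x + 1:
Signs of coefficients: -, -, -, -, +, +
Number of sign changes: 1
Possible negative real roots: 1

Positive roots: 4 or 2 or 0; Negative roots: 1


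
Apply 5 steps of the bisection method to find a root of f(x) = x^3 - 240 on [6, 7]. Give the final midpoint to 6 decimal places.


f(x) = x^3 - 240
f(6) = -24 < 0
f(7) = 103 > 0

Step 1: midpoint = (6.000000 + 7.000000)/2 = 6.500000
  f(6.500000) = 34.625000
  f(mid) > 0, so root is in [6.000000, 6.500000]

Step 2: midpoint = (6.000000 + 6.500000)/2 = 6.250000
  f(6.250000) = 4.140625
  f(mid) > 0, so root is in [6.000000, 6.250000]

Step 3: midpoint = (6.000000 + 6.250000)/2 = 6.125000
  f(6.125000) = -10.216797
  f(mid) < 0, so root is in [6.125000, 6.250000]

Step 4: midpoint = (6.125000 + 6.250000)/2 = 6.187500
  f(6.187500) = -3.110596
  f(mid) < 0, so root is in [6.187500, 6.250000]

Step 5: midpoint = (6.187500 + 6.250000)/2 = 6.218750
  f(6.218750) = 0.496796
  f(mid) > 0, so root is in [6.187500, 6.218750]

midpoint = 6.218750


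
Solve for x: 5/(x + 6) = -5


Multiply both sides by (x + 6): 5 = -5(x + 6)
Distribute: 5 = -5x - 30
-5x = 5 + 30 = 35
x = -7

x = -7


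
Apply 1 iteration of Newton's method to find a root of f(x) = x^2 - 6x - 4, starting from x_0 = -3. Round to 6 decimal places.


Newton's method: x_(n+1) = x_n - f(x_n)/f'(x_n)
f(x) = x^2 - 6x - 4
f'(x) = 2x - 6

Iteration 1:
  f(-3.000000) = 23.000000
  f'(-3.000000) = -12.000000
  x_1 = -3.000000 - (23.000000)/(-12.000000) = -1.083333

x_1 = -1.083333


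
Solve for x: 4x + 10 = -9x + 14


Starting with: 4x + 10 = -9x + 14
Move all x terms to left: (4 + 9)x = 14 - 10
Simplify: 13x = 4
Divide both sides by 13: x = 4/13

x = 4/13


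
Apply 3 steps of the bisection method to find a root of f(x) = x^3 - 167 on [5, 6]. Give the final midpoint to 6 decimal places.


f(x) = x^3 - 167
f(5) = -42 < 0
f(6) = 49 > 0

Step 1: midpoint = (5.000000 + 6.000000)/2 = 5.500000
  f(5.500000) = -0.625000
  f(mid) < 0, so root is in [5.500000, 6.000000]

Step 2: midpoint = (5.500000 + 6.000000)/2 = 5.750000
  f(5.750000) = 23.109375
  f(mid) > 0, so root is in [5.500000, 5.750000]

Step 3: midpoint = (5.500000 + 5.750000)/2 = 5.625000
  f(5.625000) = 10.978516
  f(mid) > 0, so root is in [5.500000, 5.625000]

midpoint = 5.625000


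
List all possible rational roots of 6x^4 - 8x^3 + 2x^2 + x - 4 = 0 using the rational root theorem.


Rational root theorem: possible roots are ±p/q where:
  p divides the constant term (-4): p ∈ {1, 2, 4}
  q divides the leading coefficient (6): q ∈ {1, 2, 3, 6}

All possible rational roots: -4, -2, -4/3, -1, -2/3, -1/2, -1/3, -1/6, 1/6, 1/3, 1/2, 2/3, 1, 4/3, 2, 4

-4, -2, -4/3, -1, -2/3, -1/2, -1/3, -1/6, 1/6, 1/3, 1/2, 2/3, 1, 4/3, 2, 4


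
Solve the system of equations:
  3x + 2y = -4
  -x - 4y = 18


Using Cramer's rule:
Determinant D = (3)(-4) - (-1)(2) = -12 + 2 = -10
Dx = (-4)(-4) - (18)(2) = 16 - 36 = -20
Dy = (3)(18) - (-1)(-4) = 54 - 4 = 50
x = Dx/D = -20/-10 = 2
y = Dy/D = 50/-10 = -5

x = 2, y = -5


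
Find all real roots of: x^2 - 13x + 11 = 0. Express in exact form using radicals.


Using the quadratic formula: x = (-b ± sqrt(b^2 - 4ac)) / (2a)
Here a = 1, b = -13, c = 11
Discriminant = b^2 - 4ac = (-13)^2 - 4(1)(11) = 169 - 44 = 125
Since discriminant = 125 > 0, there are two real roots.
x = (13 ± 5*sqrt(5)) / 2
Numerically: x ≈ 12.0902 or x ≈ 0.9098

x = (13 + 5*sqrt(5)) / 2 or x = (13 - 5*sqrt(5)) / 2


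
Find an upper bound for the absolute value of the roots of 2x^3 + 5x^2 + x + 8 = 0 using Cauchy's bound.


Cauchy's bound: all roots r satisfy |r| <= 1 + max(|a_i/a_n|) for i = 0,...,n-1
where a_n is the leading coefficient.

Coefficients: [2, 5, 1, 8]
Leading coefficient a_n = 2
Ratios |a_i/a_n|: 5/2, 1/2, 4
Maximum ratio: 4
Cauchy's bound: |r| <= 1 + 4 = 5

Upper bound = 5


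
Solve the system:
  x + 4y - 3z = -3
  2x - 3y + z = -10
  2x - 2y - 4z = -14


Using Cramer's rule. Expand each determinant along the first row.
D  = 1*[(-3)*(-4) - 1*(-2)] - 4*[2*(-4) - 1*2] + (-3)*[2*(-2) - (-3)*2]
  = 1*(14) - 4*(-10) + (-3)*(2) = 48
Dx = (-3)*[(-3)*(-4) - 1*(-2)] - 4*[(-10)*(-4) - 1*(-14)] + (-3)*[(-10)*(-2) - (-3)*(-14)]
  = (-3)*(14) - 4*(54) + (-3)*(-22) = -192
Dy = 1*[(-10)*(-4) - 1*(-14)] - (-3)*[2*(-4) - 1*2] + (-3)*[2*(-14) - (-10)*2]
  = 1*(54) - (-3)*(-10) + (-3)*(-8) = 48
Dz = 1*[(-3)*(-14) - (-10)*(-2)] - 4*[2*(-14) - (-10)*2] + (-3)*[2*(-2) - (-3)*2]
  = 1*(22) - 4*(-8) + (-3)*(2) = 48
x = Dx/D = -192/48 = -4, y = Dy/D = 48/48 = 1, z = Dz/D = 48/48 = 1
Check eq1: (1)(-4) + (4)(1) + (-3)(1) = -3 = -3 ✓
Check eq2: (2)(-4) + (-3)(1) + (1)(1) = -10 = -10 ✓
Check eq3: (2)(-4) + (-2)(1) + (-4)(1) = -14 = -14 ✓

x = -4, y = 1, z = 1


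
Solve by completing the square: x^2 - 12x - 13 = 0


Start: x^2 - 12x - 13 = 0
Move constant: x^2 - 12x = 13
Half of -12 is -6, squared is 36
Add 36 to both sides: x^2 - 12x + 36 = 49
(x - 6)^2 = 49
x - 6 = ±7
x = 6 + 7 = 13 or x = 6 - 7 = -1

x = -1, x = 13


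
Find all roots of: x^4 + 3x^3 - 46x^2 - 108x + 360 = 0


Let p(x) = x^4 + 3x^3 - 46x^2 - 108x + 360. By the rational root theorem (leading coefficient 1), any rational root is an integer divisor of 360: try ±1, ±2, ... in turn.
Test x = 1: value = 210 ≠ 0.
Test x = -1: value = 420 ≠ 0.
Test x = 2: value = 0 ✓, so (x - 2) is a factor.
Synthetic division by (x - 2): bring down 1; 1(2) + 3 = 5; 5(2) - 46 = -36; (-36)(2) - 108 = -180; (-180)(2) + 360 = 0 → quotient x^3 + 5x^2 - 36x - 180, remainder 0.
Continue with the quotient x^3 + 5x^2 - 36x - 180 (candidates must divide 180; re-test x = 2 first in case it repeats).
Test x = 2: value = -224 ≠ 0.
Test x = -2: value = -96 ≠ 0.
Test x = 3: value = -216 ≠ 0.
Test x = -3: value = -54 ≠ 0.
Test x = 4: value = -180 ≠ 0.
Test x = -4: value = -20 ≠ 0.
Test x = 5: value = -110 ≠ 0.
Test x = -5: value = 0 ✓, so (x + 5) is a factor.
Synthetic division by (x + 5): bring down 1; 1(-5) + 5 = 0; 0(-5) - 36 = -36; (-36)(-5) - 180 = 0 → quotient x^2 - 36, remainder 0.
Solve the quadratic x^2 - 36 = 0: discriminant = 0^2 - 4(1)(-36) = 0 + 144 = 144.
sqrt(144) = 12, so x = (0 ± 12)/2: x = 6 or x = -6.
Collecting all roots found:

x = -6, x = -5, x = 2, x = 6


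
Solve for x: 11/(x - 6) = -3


Multiply both sides by (x - 6): 11 = -3(x - 6)
Distribute: 11 = -3x + 18
-3x = 11 - 18 = -7
x = 7/3

x = 7/3


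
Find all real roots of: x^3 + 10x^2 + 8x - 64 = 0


Let p(x) = x^3 + 10x^2 + 8x - 64. By the rational root theorem (leading coefficient 1), any rational root is an integer divisor of 64: try ±1, ±2, ... in turn.
Test x = 1: value = -45 ≠ 0.
Test x = -1: value = -63 ≠ 0.
Test x = 2: value = 0 ✓, so (x - 2) is a factor.
Synthetic division by (x - 2): bring down 1; 1(2) + 10 = 12; 12(2) + 8 = 32; 32(2) - 64 = 0 → quotient x^2 + 12x + 32, remainder 0.
Solve the quadratic x^2 + 12x + 32 = 0: discriminant = 12^2 - 4(1)(32) = 144 - 128 = 16.
sqrt(16) = 4, so x = (-12 ± 4)/2: x = -4 or x = -8.

x = -8, x = -4, x = 2
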